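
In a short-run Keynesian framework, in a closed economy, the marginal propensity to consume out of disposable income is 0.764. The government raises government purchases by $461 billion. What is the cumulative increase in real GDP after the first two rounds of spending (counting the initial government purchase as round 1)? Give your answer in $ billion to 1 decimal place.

Round 1 adds ΔG = $461 billion; each later round is MPC = 0.764 times the previous.
After 2 rounds: 461 + 352.204 = ΔG·(1 − c^2)/(1 − c) = 461 × (1 − 0.583696)/0.236 ≈ $813.2 billion.

$813.2 billion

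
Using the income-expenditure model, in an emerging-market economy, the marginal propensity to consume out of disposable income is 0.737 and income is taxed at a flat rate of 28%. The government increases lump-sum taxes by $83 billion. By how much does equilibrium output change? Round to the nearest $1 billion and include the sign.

A lump-sum tax change of +$83 billion shifts disposable income by −$83 billion; first-round consumption changes by −c × ΔT = −0.737 × (+$83 billion) = −$61.171 billion.
Expenditure multiplier = 1/(1 − c(1−t)) = 1/(1 − 0.737×0.72) = 1/0.46936 ≈ 2.131.
The tax multiplier is −c × k ≈ −1.57, so ΔY = k × (−c·ΔT) = (−$61.171 billion) / 0.46936 ≈ −$130 billion.

−$130 billion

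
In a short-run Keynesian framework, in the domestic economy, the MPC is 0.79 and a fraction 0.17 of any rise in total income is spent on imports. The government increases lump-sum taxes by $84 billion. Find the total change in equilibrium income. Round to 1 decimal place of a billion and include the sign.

−$174.6 billion

A lump-sum tax change of +$84 billion shifts disposable income by −$84 billion; first-round consumption changes by −c × ΔT = −0.79 × (+$84 billion) = −$66.36 billion.
Expenditure multiplier = 1/(1 − c + m) = 1/(1 − 0.79 + 0.17) = 1/0.38 ≈ 2.632.
The tax multiplier is −c × k ≈ −2.079, so ΔY = k × (−c·ΔT) = (−$66.36 billion) / 0.38 ≈ −$174.6 billion.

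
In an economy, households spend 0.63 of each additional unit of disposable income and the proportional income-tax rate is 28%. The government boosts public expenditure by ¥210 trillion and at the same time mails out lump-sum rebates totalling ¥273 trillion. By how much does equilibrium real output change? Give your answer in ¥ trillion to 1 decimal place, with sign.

+¥699.1 trillion

Expenditure multiplier = 1/(1 − c(1−t)) = 1/(1 − 0.63×0.72) = 1/0.5464 ≈ 1.83.
ΔG contributes k·ΔG = (+¥210 trillion) / 0.5464 ≈ +¥384.3 trillion.
ΔT of −¥273 trillion changes first-round spending by −c·ΔT = +¥171.99 trillion, contributing k·(−c·ΔT) = (+¥171.99 trillion) / 0.5464 ≈ +¥314.8 trillion.
Net ΔY = k(ΔG − c·ΔT) = (+¥381.99 trillion) / 0.5464 ≈ +¥699.1 trillion.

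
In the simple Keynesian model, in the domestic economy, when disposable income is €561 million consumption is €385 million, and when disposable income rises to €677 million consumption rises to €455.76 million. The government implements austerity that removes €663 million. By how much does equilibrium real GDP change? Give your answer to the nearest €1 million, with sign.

MPC = ΔC/ΔYd = (455.76 − 385)/(677 − 561) = 70.76/116 = 0.61.
Government-spending multiplier = 1/(1 − MPC) = 1/(1 − 0.61) = 1/0.39 ≈ 2.564.
ΔY = k × ΔG = (−€663 million) / 0.39 = −€1,700 million.

−€1,700 million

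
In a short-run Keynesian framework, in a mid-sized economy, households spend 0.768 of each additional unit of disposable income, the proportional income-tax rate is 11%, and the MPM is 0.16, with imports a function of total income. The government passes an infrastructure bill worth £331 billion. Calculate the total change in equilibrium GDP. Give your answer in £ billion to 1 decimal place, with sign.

Government-spending multiplier = 1/(1 − c(1−t) + m) = 1/(1 − 0.768×0.89 + 0.16) = 1/0.47648 ≈ 2.099.
ΔY = k × ΔG = (+£331 billion) / 0.47648 ≈ +£694.7 billion.

+£694.7 billion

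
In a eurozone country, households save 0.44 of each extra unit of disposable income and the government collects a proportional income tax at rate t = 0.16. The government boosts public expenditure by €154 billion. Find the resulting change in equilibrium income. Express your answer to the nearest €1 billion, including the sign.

MPC = 1 − MPS = 1 − 0.44 = 0.56.
Expenditure multiplier = 1/(1 − c(1−t)) = 1/(1 − 0.56×0.84) = 1/0.5296 ≈ 1.888.
ΔY = k × ΔG = (+€154 billion) / 0.5296 ≈ +€291 billion.

+€291 billion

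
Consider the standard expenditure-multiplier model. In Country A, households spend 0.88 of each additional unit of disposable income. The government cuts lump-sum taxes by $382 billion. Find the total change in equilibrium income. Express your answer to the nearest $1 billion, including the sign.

+$2,801 billion

A lump-sum tax change of −$382 billion shifts disposable income by +$382 billion; first-round consumption changes by −c × ΔT = −0.88 × (−$382 billion) = +$336.16 billion.
Expenditure multiplier = 1/(1 − MPC) = 1/(1 − 0.88) = 1/0.12 ≈ 8.333.
The tax multiplier is −c × k ≈ −7.333, so ΔY = k × (−c·ΔT) = (+$336.16 billion) / 0.12 ≈ +$2,801 billion.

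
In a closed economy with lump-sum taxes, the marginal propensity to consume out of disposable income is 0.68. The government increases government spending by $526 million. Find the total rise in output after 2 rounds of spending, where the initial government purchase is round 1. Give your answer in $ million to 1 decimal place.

Round 1 adds ΔG = $526 million; each later round is MPC = 0.68 times the previous.
After 2 rounds: 526 + 357.68 = ΔG·(1 − c^2)/(1 − c) = 526 × (1 − 0.4624)/0.32 ≈ $883.7 million.

$883.7 million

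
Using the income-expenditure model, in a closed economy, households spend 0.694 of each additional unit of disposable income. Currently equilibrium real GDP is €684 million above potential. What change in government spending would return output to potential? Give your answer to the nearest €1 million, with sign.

−€209 million

Spending multiplier = 1/(1 − MPC) = 1/(1 − 0.694) = 1/0.306 ≈ 3.268.
Need ΔY = −€684 million, so ΔG = ΔY/k = (−€684 million) × 0.306 ≈ −€209 million.
The government should cut government spending by €209 million.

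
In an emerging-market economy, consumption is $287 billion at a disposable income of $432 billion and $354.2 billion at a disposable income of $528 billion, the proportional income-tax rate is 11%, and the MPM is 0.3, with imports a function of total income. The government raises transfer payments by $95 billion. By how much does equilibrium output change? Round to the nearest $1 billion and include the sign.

+$98 billion

MPC = ΔC/ΔYd = (354.2 − 287)/(528 − 432) = 67.2/96 = 0.7.
The transfer change shifts disposable income by +$95 billion, so first-round consumption changes by c·ΔTR = 0.7 × (+$95 billion) = +$66.5 billion.
Expenditure multiplier = 1/(1 − c(1−t) + m) = 1/(1 − 0.7×0.89 + 0.3) = 1/0.677 ≈ 1.477.
The transfer multiplier is c × k ≈ 1.034, so ΔY = k × (c·ΔTR) = (+$66.5 billion) / 0.677 ≈ +$98 billion.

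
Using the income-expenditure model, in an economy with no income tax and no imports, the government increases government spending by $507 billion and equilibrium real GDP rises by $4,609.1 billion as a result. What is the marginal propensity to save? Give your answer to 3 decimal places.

Implied spending multiplier k = ΔY/ΔG = 4,609.1/507 ≈ 9.0909.
Since k = 1/(1 − MPC), MPC = 1 − 1/k = 1 − ΔG/ΔY = 1 − 507/4,609.1 ≈ 0.890.
MPS = 1 − MPC = 0.110.

0.110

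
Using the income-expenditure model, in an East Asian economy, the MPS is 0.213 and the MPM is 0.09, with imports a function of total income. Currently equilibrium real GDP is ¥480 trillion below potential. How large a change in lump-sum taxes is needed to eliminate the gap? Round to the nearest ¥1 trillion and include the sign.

−¥185 trillion

MPC = 1 − MPS = 1 − 0.213 = 0.787.
Spending multiplier = 1/(1 − c + m) = 1/(1 − 0.787 + 0.09) = 1/0.303 ≈ 3.3.
Tax multiplier = −c·k = −0.787/0.303 ≈ −2.597. Need ΔY = +¥480 trillion, so ΔT = ΔY/(−c·k) = −(+¥480 trillion) × 0.303 / 0.787 ≈ −¥185 trillion.
The government should cut lump-sum taxes by ¥185 trillion.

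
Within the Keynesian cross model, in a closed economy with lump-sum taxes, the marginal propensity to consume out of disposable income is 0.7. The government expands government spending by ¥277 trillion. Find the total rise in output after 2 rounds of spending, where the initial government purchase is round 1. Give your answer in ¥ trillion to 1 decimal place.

Round 1 adds ΔG = ¥277 trillion; each later round is MPC = 0.7 times the previous.
After 2 rounds: 277 + 193.9 = ΔG·(1 − c^2)/(1 − c) = 277 × (1 − 0.49)/0.3 = ¥470.9 trillion.

¥470.9 trillion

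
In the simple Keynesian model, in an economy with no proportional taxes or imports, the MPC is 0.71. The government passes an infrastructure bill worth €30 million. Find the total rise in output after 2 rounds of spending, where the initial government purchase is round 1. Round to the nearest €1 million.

Round 1 adds ΔG = €30 million; each later round is MPC = 0.71 times the previous.
After 2 rounds: 30 + 21.3 = ΔG·(1 − c^2)/(1 − c) = 30 × (1 − 0.5041)/0.29 ≈ €51 million.

€51 million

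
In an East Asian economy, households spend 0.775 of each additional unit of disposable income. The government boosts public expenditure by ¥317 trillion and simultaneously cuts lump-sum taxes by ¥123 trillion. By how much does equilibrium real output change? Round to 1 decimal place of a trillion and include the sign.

+¥1,832.6 trillion

Expenditure multiplier = 1/(1 − MPC) = 1/(1 − 0.775) = 1/0.225 ≈ 4.444.
ΔG contributes k·ΔG = (+¥317 trillion) / 0.225 ≈ +¥1,408.9 trillion.
ΔT of −¥123 trillion changes first-round spending by −c·ΔT = +¥95.325 trillion, contributing k·(−c·ΔT) = (+¥95.325 trillion) / 0.225 ≈ +¥423.7 trillion.
Net ΔY = k(ΔG − c·ΔT) = (+¥412.325 trillion) / 0.225 ≈ +¥1,832.6 trillion.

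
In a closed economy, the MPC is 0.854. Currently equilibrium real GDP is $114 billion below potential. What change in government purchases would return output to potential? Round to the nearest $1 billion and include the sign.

Spending multiplier = 1/(1 − MPC) = 1/(1 − 0.854) = 1/0.146 ≈ 6.849.
Need ΔY = +$114 billion, so ΔG = ΔY/k = (+$114 billion) × 0.146 ≈ +$17 billion.
The government should increase government purchases by $17 billion.

+$17 billion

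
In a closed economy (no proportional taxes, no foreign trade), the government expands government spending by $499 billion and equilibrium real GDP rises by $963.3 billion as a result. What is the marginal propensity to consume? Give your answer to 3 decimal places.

0.482

Implied spending multiplier k = ΔY/ΔG = 963.3/499 ≈ 1.9305.
Since k = 1/(1 − MPC), MPC = 1 − 1/k = 1 − ΔG/ΔY = 1 − 499/963.3 ≈ 0.482.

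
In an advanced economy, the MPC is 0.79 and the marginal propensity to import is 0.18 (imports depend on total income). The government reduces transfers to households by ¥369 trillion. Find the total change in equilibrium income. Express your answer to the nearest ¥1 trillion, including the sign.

−¥747 trillion

The transfer change shifts disposable income by −¥369 trillion, so first-round consumption changes by c·ΔTR = 0.79 × (−¥369 trillion) = −¥291.51 trillion.
Expenditure multiplier = 1/(1 − c + m) = 1/(1 − 0.79 + 0.18) = 1/0.39 ≈ 2.564.
The transfer multiplier is c × k ≈ 2.026, so ΔY = k × (c·ΔTR) = (−¥291.51 trillion) / 0.39 ≈ −¥747 trillion.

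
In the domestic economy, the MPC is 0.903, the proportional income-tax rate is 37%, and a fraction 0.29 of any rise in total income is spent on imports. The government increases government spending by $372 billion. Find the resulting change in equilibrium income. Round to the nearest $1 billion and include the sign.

+$516 billion

Spending multiplier = 1/(1 − c(1−t) + m) = 1/(1 − 0.903×0.63 + 0.29) = 1/0.72111 ≈ 1.387.
ΔY = k × ΔG = (+$372 billion) / 0.72111 ≈ +$516 billion.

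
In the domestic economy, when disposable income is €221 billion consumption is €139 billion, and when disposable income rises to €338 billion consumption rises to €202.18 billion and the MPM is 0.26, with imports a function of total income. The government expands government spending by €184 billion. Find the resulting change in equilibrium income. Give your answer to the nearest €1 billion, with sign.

MPC = ΔC/ΔYd = (202.18 − 139)/(338 − 221) = 63.18/117 = 0.54.
Government-spending multiplier = 1/(1 − c + m) = 1/(1 − 0.54 + 0.26) = 1/0.72 ≈ 1.389.
ΔY = k × ΔG = (+€184 billion) / 0.72 ≈ +€256 billion.

+€256 billion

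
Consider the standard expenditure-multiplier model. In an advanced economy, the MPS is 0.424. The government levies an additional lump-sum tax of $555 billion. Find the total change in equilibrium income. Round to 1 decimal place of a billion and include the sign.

MPC = 1 − MPS = 1 − 0.424 = 0.576.
A lump-sum tax change of +$555 billion shifts disposable income by −$555 billion; first-round consumption changes by −c × ΔT = −0.576 × (+$555 billion) = −$319.68 billion.
Expenditure multiplier = 1/(1 − MPC) = 1/(1 − 0.576) = 1/0.424 ≈ 2.358.
The tax multiplier is −c × k ≈ −1.358, so ΔY = k × (−c·ΔT) = (−$319.68 billion) / 0.424 ≈ −$754 billion.

−$754.0 billion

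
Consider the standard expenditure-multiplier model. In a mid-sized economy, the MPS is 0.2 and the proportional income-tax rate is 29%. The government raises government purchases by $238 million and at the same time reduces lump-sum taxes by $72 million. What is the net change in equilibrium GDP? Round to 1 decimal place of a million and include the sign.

+$684.3 million

MPC = 1 − MPS = 1 − 0.2 = 0.8.
Expenditure multiplier = 1/(1 − c(1−t)) = 1/(1 − 0.8×0.71) = 1/0.432 ≈ 2.315.
ΔG contributes k·ΔG = (+$238 million) / 0.432 ≈ +$550.9 million.
ΔT of −$72 million changes first-round spending by −c·ΔT = +$57.6 million, contributing k·(−c·ΔT) = (+$57.6 million) / 0.432 ≈ +$133.3 million.
Net ΔY = k(ΔG − c·ΔT) = (+$295.6 million) / 0.432 ≈ +$684.3 million.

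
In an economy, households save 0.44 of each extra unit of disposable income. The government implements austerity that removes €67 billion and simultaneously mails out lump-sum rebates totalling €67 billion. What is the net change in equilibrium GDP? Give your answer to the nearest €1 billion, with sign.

−€67 billion

MPC = 1 − MPS = 1 − 0.44 = 0.56.
Expenditure multiplier = 1/(1 − MPC) = 1/(1 − 0.56) = 1/0.44 ≈ 2.273.
ΔG contributes k·ΔG = (−€67 billion) / 0.44 ≈ −€152.3 billion.
ΔT of −€67 billion changes first-round spending by −c·ΔT = +€37.52 billion, contributing k·(−c·ΔT) = (+€37.52 billion) / 0.44 ≈ +€85.3 billion.
With ΔG = ΔT and no other leakages, the balanced-budget multiplier is 1, so ΔY = ΔG = −€67 billion.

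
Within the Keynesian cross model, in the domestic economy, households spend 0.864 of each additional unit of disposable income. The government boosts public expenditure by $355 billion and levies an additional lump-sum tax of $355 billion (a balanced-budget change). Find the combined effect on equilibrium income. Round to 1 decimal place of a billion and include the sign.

+$355.0 billion

Expenditure multiplier = 1/(1 − MPC) = 1/(1 − 0.864) = 1/0.136 ≈ 7.353.
ΔG contributes k·ΔG = (+$355 billion) / 0.136 ≈ +$2,610.3 billion.
ΔT of +$355 billion changes first-round spending by −c·ΔT = −$306.72 billion, contributing k·(−c·ΔT) = (−$306.72 billion) / 0.136 ≈ −$2,255.3 billion.
With ΔG = ΔT and no other leakages, the balanced-budget multiplier is 1, so ΔY = ΔG = +$355 billion.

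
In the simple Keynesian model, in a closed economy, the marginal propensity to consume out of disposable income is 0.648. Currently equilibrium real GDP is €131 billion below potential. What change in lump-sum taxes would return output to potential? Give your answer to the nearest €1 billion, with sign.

−€71 billion

Spending multiplier = 1/(1 − MPC) = 1/(1 − 0.648) = 1/0.352 ≈ 2.841.
Tax multiplier = −c·k = −0.648/0.352 ≈ −1.841. Need ΔY = +€131 billion, so ΔT = ΔY/(−c·k) = −(+€131 billion) × 0.352 / 0.648 ≈ −€71 billion.
The government should cut lump-sum taxes by €71 billion.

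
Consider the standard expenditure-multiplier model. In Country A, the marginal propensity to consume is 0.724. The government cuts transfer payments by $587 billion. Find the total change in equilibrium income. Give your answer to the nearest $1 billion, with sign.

The transfer change shifts disposable income by −$587 billion, so first-round consumption changes by c·ΔTR = 0.724 × (−$587 billion) = −$424.988 billion.
Expenditure multiplier = 1/(1 − MPC) = 1/(1 − 0.724) = 1/0.276 ≈ 3.623.
The transfer multiplier is c × k ≈ 2.623, so ΔY = k × (c·ΔTR) = (−$424.988 billion) / 0.276 ≈ −$1,540 billion.

−$1,540 billion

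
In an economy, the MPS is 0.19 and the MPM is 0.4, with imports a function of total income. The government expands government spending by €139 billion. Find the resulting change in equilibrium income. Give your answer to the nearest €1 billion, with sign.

+€236 billion

MPC = 1 − MPS = 1 − 0.19 = 0.81.
Spending multiplier = 1/(1 − c + m) = 1/(1 − 0.81 + 0.4) = 1/0.59 ≈ 1.695.
ΔY = k × ΔG = (+€139 billion) / 0.59 ≈ +€236 billion.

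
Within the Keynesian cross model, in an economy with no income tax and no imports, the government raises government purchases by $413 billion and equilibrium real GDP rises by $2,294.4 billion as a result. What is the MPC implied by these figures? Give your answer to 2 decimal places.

Implied spending multiplier k = ΔY/ΔG = 2,294.4/413 ≈ 5.5554.
Since k = 1/(1 − MPC), MPC = 1 − 1/k = 1 − ΔG/ΔY = 1 − 413/2,294.4 ≈ 0.82.

0.82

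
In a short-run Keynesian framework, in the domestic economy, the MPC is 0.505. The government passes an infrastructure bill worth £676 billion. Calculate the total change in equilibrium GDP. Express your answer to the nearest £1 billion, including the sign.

+£1,366 billion

Government-spending multiplier = 1/(1 − MPC) = 1/(1 − 0.505) = 1/0.495 ≈ 2.02.
ΔY = k × ΔG = (+£676 billion) / 0.495 ≈ +£1,366 billion.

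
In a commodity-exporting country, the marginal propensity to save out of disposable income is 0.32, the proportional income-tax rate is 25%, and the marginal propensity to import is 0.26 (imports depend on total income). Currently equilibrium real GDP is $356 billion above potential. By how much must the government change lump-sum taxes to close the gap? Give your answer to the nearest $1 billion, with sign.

+$393 billion

MPC = 1 − MPS = 1 − 0.32 = 0.68.
Spending multiplier = 1/(1 − c(1−t) + m) = 1/(1 − 0.68×0.75 + 0.26) = 1/0.75 ≈ 1.333.
Tax multiplier = −c·k = −0.68/0.75 ≈ −0.907. Need ΔY = −$356 billion, so ΔT = ΔY/(−c·k) = −(−$356 billion) × 0.75 / 0.68 ≈ +$393 billion.
The government should raise lump-sum taxes by $393 billion.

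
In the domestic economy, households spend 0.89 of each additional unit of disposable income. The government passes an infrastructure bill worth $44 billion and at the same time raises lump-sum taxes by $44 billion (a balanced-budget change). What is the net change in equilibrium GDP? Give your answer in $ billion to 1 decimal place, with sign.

+$44.0 billion

Expenditure multiplier = 1/(1 − MPC) = 1/(1 − 0.89) = 1/0.11 ≈ 9.091.
ΔG contributes k·ΔG = (+$44 billion) / 0.11 = +$400 billion.
ΔT of +$44 billion changes first-round spending by −c·ΔT = −$39.16 billion, contributing k·(−c·ΔT) = (−$39.16 billion) / 0.11 = −$356 billion.
With ΔG = ΔT and no other leakages, the balanced-budget multiplier is 1, so ΔY = ΔG = +$44 billion.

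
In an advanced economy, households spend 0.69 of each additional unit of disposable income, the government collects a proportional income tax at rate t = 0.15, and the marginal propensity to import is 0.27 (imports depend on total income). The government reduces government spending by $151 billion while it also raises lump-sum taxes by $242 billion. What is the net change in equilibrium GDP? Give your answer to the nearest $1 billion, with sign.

−$465 billion

Expenditure multiplier = 1/(1 − c(1−t) + m) = 1/(1 − 0.69×0.85 + 0.27) = 1/0.6835 ≈ 1.463.
ΔG contributes k·ΔG = (−$151 billion) / 0.6835 ≈ −$220.9 billion.
ΔT of +$242 billion changes first-round spending by −c·ΔT = −$166.98 billion, contributing k·(−c·ΔT) = (−$166.98 billion) / 0.6835 ≈ −$244.3 billion.
Net ΔY = k(ΔG − c·ΔT) = (−$317.98 billion) / 0.6835 ≈ −$465 billion.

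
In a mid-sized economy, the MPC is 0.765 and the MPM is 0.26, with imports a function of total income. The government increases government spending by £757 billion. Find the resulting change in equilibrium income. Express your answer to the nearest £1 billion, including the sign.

+£1,529 billion

Spending multiplier = 1/(1 − c + m) = 1/(1 − 0.765 + 0.26) = 1/0.495 ≈ 2.02.
ΔY = k × ΔG = (+£757 billion) / 0.495 ≈ +£1,529 billion.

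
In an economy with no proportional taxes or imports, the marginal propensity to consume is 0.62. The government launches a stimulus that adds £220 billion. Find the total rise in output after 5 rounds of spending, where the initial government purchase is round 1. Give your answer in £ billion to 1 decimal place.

£525.9 billion

Round 1 adds ΔG = £220 billion; each later round is MPC = 0.62 times the previous.
After 5 rounds: 220 + 136.4 + 84.568 + 52.43216 + 32.5079392 = ΔG·(1 − c^5)/(1 − c) = 220 × (1 − 0.0916132832)/0.38 ≈ £525.9 billion.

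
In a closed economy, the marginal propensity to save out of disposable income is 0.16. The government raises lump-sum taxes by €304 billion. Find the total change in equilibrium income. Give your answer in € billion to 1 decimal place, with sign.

MPC = 1 − MPS = 1 − 0.16 = 0.84.
A lump-sum tax change of +€304 billion shifts disposable income by −€304 billion; first-round consumption changes by −c × ΔT = −0.84 × (+€304 billion) = −€255.36 billion.
Expenditure multiplier = 1/(1 − MPC) = 1/(1 − 0.84) = 1/0.16 = 6.25.
The tax multiplier is −c × k = −5.25, so ΔY = k × (−c·ΔT) = (−€255.36 billion) / 0.16 = −€1,596 billion.

−€1,596.0 billion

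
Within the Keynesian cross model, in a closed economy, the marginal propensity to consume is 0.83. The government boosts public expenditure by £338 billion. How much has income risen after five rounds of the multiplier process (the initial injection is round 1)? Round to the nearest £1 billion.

£1,205 billion

Round 1 adds ΔG = £338 billion; each later round is MPC = 0.83 times the previous.
After 5 rounds: 338 + 280.54 + 232.8482 + 193.264006 + 160.40912498 = ΔG·(1 − c^5)/(1 − c) = 338 × (1 − 0.3939040643)/0.17 ≈ £1,205 billion.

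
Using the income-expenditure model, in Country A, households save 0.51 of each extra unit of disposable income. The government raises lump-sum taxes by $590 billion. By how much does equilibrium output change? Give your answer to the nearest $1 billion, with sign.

−$567 billion

MPC = 1 − MPS = 1 − 0.51 = 0.49.
A lump-sum tax change of +$590 billion shifts disposable income by −$590 billion; first-round consumption changes by −c × ΔT = −0.49 × (+$590 billion) = −$289.1 billion.
Expenditure multiplier = 1/(1 − MPC) = 1/(1 − 0.49) = 1/0.51 ≈ 1.961.
The tax multiplier is −c × k ≈ −0.961, so ΔY = k × (−c·ΔT) = (−$289.1 billion) / 0.51 ≈ −$567 billion.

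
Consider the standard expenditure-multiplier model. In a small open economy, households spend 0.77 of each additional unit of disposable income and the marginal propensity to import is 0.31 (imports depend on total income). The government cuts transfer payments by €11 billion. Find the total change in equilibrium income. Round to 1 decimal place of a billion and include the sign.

The transfer change shifts disposable income by −€11 billion, so first-round consumption changes by c·ΔTR = 0.77 × (−€11 billion) = −€8.47 billion.
Expenditure multiplier = 1/(1 − c + m) = 1/(1 − 0.77 + 0.31) = 1/0.54 ≈ 1.852.
The transfer multiplier is c × k ≈ 1.426, so ΔY = k × (c·ΔTR) = (−€8.47 billion) / 0.54 ≈ −€15.7 billion.

−€15.7 billion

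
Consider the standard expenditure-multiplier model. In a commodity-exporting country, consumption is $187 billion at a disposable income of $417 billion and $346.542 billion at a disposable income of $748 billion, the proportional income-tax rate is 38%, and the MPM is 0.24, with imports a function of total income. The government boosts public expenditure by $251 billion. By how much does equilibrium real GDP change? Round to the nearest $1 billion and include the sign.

MPC = ΔC/ΔYd = (346.542 − 187)/(748 − 417) = 159.542/331 = 0.482.
Government-spending multiplier = 1/(1 − c(1−t) + m) = 1/(1 − 0.482×0.62 + 0.24) = 1/0.94116 ≈ 1.063.
ΔY = k × ΔG = (+$251 billion) / 0.94116 ≈ +$267 billion.

+$267 billion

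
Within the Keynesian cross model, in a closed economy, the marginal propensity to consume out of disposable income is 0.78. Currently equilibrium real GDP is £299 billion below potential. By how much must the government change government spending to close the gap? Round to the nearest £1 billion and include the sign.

Spending multiplier = 1/(1 − MPC) = 1/(1 − 0.78) = 1/0.22 ≈ 4.545.
Need ΔY = +£299 billion, so ΔG = ΔY/k = (+£299 billion) × 0.22 ≈ +£66 billion.
The government should increase government spending by £66 billion.

+£66 billion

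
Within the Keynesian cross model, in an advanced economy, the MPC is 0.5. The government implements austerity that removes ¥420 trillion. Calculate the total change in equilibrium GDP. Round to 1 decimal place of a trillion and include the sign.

Government-spending multiplier = 1/(1 − MPC) = 1/(1 − 0.5) = 1/0.5 = 2.
ΔY = k × ΔG = (−¥420 trillion) / 0.5 = −¥840 trillion.

−¥840.0 trillion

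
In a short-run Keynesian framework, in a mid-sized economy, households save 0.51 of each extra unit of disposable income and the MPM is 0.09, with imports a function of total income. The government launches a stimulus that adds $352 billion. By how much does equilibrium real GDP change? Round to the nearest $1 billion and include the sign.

+$587 billion

MPC = 1 − MPS = 1 − 0.51 = 0.49.
Spending multiplier = 1/(1 − c + m) = 1/(1 − 0.49 + 0.09) = 1/0.6 ≈ 1.667.
ΔY = k × ΔG = (+$352 billion) / 0.6 ≈ +$587 billion.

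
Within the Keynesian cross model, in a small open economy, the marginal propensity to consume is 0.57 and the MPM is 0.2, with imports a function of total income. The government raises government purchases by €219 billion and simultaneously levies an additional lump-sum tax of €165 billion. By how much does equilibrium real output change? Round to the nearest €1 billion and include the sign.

Expenditure multiplier = 1/(1 − c + m) = 1/(1 − 0.57 + 0.2) = 1/0.63 ≈ 1.587.
ΔG contributes k·ΔG = (+€219 billion) / 0.63 ≈ +€347.6 billion.
ΔT of +€165 billion changes first-round spending by −c·ΔT = −€94.05 billion, contributing k·(−c·ΔT) = (−€94.05 billion) / 0.63 ≈ −€149.3 billion.
Net ΔY = k(ΔG − c·ΔT) = (+€124.95 billion) / 0.63 ≈ +€198 billion.

+€198 billion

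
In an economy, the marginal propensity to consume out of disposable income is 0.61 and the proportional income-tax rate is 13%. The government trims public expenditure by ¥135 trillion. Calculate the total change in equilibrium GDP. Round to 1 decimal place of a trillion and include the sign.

−¥287.7 trillion

Expenditure multiplier = 1/(1 − c(1−t)) = 1/(1 − 0.61×0.87) = 1/0.4693 ≈ 2.131.
ΔY = k × ΔG = (−¥135 trillion) / 0.4693 ≈ −¥287.7 trillion.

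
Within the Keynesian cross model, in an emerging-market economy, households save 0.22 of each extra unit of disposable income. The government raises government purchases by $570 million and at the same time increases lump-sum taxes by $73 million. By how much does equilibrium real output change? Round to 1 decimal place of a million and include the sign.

+$2,332.1 million

MPC = 1 − MPS = 1 − 0.22 = 0.78.
Expenditure multiplier = 1/(1 − MPC) = 1/(1 − 0.78) = 1/0.22 ≈ 4.545.
ΔG contributes k·ΔG = (+$570 million) / 0.22 ≈ +$2,590.9 million.
ΔT of +$73 million changes first-round spending by −c·ΔT = −$56.94 million, contributing k·(−c·ΔT) = (−$56.94 million) / 0.22 ≈ −$258.8 million.
Net ΔY = k(ΔG − c·ΔT) = (+$513.06 million) / 0.22 ≈ +$2,332.1 million.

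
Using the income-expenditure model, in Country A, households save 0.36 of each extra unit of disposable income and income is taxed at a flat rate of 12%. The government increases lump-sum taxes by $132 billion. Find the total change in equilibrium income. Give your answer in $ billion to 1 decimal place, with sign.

−$193.4 billion

MPC = 1 − MPS = 1 − 0.36 = 0.64.
A lump-sum tax change of +$132 billion shifts disposable income by −$132 billion; first-round consumption changes by −c × ΔT = −0.64 × (+$132 billion) = −$84.48 billion.
Expenditure multiplier = 1/(1 − c(1−t)) = 1/(1 − 0.64×0.88) = 1/0.4368 ≈ 2.289.
The tax multiplier is −c × k ≈ −1.465, so ΔY = k × (−c·ΔT) = (−$84.48 billion) / 0.4368 ≈ −$193.4 billion.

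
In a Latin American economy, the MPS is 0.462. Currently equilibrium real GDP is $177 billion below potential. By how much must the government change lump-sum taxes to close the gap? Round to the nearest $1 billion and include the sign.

MPC = 1 − MPS = 1 − 0.462 = 0.538.
Spending multiplier = 1/(1 − MPC) = 1/(1 − 0.538) = 1/0.462 ≈ 2.165.
Tax multiplier = −c·k = −0.538/0.462 ≈ −1.165. Need ΔY = +$177 billion, so ΔT = ΔY/(−c·k) = −(+$177 billion) × 0.462 / 0.538 ≈ −$152 billion.
The government should cut lump-sum taxes by $152 billion.

−$152 billion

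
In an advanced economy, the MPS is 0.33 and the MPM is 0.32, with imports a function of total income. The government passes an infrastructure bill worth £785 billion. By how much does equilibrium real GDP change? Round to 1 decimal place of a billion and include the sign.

MPC = 1 − MPS = 1 − 0.33 = 0.67.
Spending multiplier = 1/(1 − c + m) = 1/(1 − 0.67 + 0.32) = 1/0.65 ≈ 1.538.
ΔY = k × ΔG = (+£785 billion) / 0.65 ≈ +£1,207.7 billion.

+£1,207.7 billion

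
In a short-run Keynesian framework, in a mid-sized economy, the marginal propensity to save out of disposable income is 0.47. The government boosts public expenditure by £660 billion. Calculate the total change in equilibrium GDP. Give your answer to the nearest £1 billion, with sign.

+£1,404 billion

MPC = 1 − MPS = 1 − 0.47 = 0.53.
Government-spending multiplier = 1/(1 − MPC) = 1/(1 − 0.53) = 1/0.47 ≈ 2.128.
ΔY = k × ΔG = (+£660 billion) / 0.47 ≈ +£1,404 billion.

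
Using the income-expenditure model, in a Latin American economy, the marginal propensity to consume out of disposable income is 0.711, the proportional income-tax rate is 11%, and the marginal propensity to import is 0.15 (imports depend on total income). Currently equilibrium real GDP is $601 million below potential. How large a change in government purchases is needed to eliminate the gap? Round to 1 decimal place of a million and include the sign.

Spending multiplier = 1/(1 − c(1−t) + m) = 1/(1 − 0.711×0.89 + 0.15) = 1/0.51721 ≈ 1.933.
Need ΔY = +$601 million, so ΔG = ΔY/k = (+$601 million) × 0.51721 ≈ +$310.8 million.
The government should increase government purchases by $310.8 million.

+$310.8 million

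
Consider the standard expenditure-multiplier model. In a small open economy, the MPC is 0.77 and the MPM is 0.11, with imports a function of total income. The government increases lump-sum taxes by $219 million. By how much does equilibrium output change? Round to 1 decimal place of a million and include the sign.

A lump-sum tax change of +$219 million shifts disposable income by −$219 million; first-round consumption changes by −c × ΔT = −0.77 × (+$219 million) = −$168.63 million.
Expenditure multiplier = 1/(1 − c + m) = 1/(1 − 0.77 + 0.11) = 1/0.34 ≈ 2.941.
The tax multiplier is −c × k ≈ −2.265, so ΔY = k × (−c·ΔT) = (−$168.63 million) / 0.34 ≈ −$496 million.

−$496.0 million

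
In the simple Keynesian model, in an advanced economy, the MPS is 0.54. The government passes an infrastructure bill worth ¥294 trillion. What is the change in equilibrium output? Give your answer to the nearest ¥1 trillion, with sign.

MPC = 1 − MPS = 1 − 0.54 = 0.46.
Government-spending multiplier = 1/(1 − MPC) = 1/(1 − 0.46) = 1/0.54 ≈ 1.852.
ΔY = k × ΔG = (+¥294 trillion) / 0.54 ≈ +¥544 trillion.

+¥544 trillion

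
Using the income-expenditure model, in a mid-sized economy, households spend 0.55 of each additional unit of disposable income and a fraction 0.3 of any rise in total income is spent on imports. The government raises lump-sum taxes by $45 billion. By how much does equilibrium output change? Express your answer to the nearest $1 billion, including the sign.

A lump-sum tax change of +$45 billion shifts disposable income by −$45 billion; first-round consumption changes by −c × ΔT = −0.55 × (+$45 billion) = −$24.75 billion.
Expenditure multiplier = 1/(1 − c + m) = 1/(1 − 0.55 + 0.3) = 1/0.75 ≈ 1.333.
The tax multiplier is −c × k ≈ −0.733, so ΔY = k × (−c·ΔT) = (−$24.75 billion) / 0.75 = −$33 billion.

−$33 billion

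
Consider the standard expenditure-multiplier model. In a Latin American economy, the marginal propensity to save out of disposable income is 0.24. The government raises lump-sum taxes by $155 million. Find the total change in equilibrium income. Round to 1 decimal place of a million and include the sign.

−$490.8 million

MPC = 1 − MPS = 1 − 0.24 = 0.76.
A lump-sum tax change of +$155 million shifts disposable income by −$155 million; first-round consumption changes by −c × ΔT = −0.76 × (+$155 million) = −$117.8 million.
Expenditure multiplier = 1/(1 − MPC) = 1/(1 − 0.76) = 1/0.24 ≈ 4.167.
The tax multiplier is −c × k ≈ −3.167, so ΔY = k × (−c·ΔT) = (−$117.8 million) / 0.24 ≈ −$490.8 million.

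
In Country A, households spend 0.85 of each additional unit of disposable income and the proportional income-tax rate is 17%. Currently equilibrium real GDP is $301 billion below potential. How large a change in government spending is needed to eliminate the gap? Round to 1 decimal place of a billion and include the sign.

+$88.6 billion

Spending multiplier = 1/(1 − c(1−t)) = 1/(1 − 0.85×0.83) = 1/0.2945 ≈ 3.396.
Need ΔY = +$301 billion, so ΔG = ΔY/k = (+$301 billion) × 0.2945 ≈ +$88.6 billion.
The government should increase government spending by $88.6 billion.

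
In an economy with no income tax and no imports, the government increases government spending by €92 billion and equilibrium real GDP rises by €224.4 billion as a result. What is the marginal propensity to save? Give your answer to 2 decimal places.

0.41

Implied spending multiplier k = ΔY/ΔG = 224.4/92 ≈ 2.4391.
Since k = 1/(1 − MPC), MPC = 1 − 1/k = 1 − ΔG/ΔY = 1 − 92/224.4 ≈ 0.59.
MPS = 1 − MPC = 0.41.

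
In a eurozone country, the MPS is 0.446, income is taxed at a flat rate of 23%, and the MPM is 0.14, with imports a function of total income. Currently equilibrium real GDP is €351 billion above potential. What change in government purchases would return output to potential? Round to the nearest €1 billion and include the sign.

MPC = 1 − MPS = 1 − 0.446 = 0.554.
Spending multiplier = 1/(1 − c(1−t) + m) = 1/(1 − 0.554×0.77 + 0.14) = 1/0.71342 ≈ 1.402.
Need ΔY = −€351 billion, so ΔG = ΔY/k = (−€351 billion) × 0.71342 ≈ −€250 billion.
The government should cut government purchases by €250 billion.

−€250 billion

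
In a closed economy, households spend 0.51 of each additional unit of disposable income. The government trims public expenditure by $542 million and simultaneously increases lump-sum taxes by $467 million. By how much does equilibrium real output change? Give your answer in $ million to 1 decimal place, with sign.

−$1,592.2 million

Expenditure multiplier = 1/(1 − MPC) = 1/(1 − 0.51) = 1/0.49 ≈ 2.041.
ΔG contributes k·ΔG = (−$542 million) / 0.49 ≈ −$1,106.1 million.
ΔT of +$467 million changes first-round spending by −c·ΔT = −$238.17 million, contributing k·(−c·ΔT) = (−$238.17 million) / 0.49 ≈ −$486.1 million.
Net ΔY = k(ΔG − c·ΔT) = (−$780.17 million) / 0.49 ≈ −$1,592.2 million.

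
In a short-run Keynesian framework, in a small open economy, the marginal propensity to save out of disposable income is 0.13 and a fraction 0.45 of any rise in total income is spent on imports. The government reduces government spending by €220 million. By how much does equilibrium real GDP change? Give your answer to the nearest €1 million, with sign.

−€379 million

MPC = 1 − MPS = 1 − 0.13 = 0.87.
Spending multiplier = 1/(1 − c + m) = 1/(1 − 0.87 + 0.45) = 1/0.58 ≈ 1.724.
ΔY = k × ΔG = (−€220 million) / 0.58 ≈ −€379 million.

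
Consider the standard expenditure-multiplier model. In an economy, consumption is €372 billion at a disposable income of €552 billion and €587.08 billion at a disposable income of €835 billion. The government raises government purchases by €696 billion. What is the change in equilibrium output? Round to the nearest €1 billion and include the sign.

+€2,900 billion

MPC = ΔC/ΔYd = (587.08 − 372)/(835 − 552) = 215.08/283 = 0.76.
Expenditure multiplier = 1/(1 − MPC) = 1/(1 − 0.76) = 1/0.24 ≈ 4.167.
ΔY = k × ΔG = (+€696 billion) / 0.24 = +€2,900 billion.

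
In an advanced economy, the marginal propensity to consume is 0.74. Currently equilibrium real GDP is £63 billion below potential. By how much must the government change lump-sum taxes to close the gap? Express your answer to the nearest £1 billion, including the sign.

Spending multiplier = 1/(1 − MPC) = 1/(1 − 0.74) = 1/0.26 ≈ 3.846.
Tax multiplier = −c·k = −0.74/0.26 ≈ −2.846. Need ΔY = +£63 billion, so ΔT = ΔY/(−c·k) = −(+£63 billion) × 0.26 / 0.74 ≈ −£22 billion.
The government should cut lump-sum taxes by £22 billion.

−£22 billion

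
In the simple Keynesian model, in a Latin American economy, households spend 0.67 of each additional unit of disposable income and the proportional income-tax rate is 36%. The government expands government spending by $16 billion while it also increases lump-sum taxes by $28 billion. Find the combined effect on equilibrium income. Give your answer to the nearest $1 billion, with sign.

Expenditure multiplier = 1/(1 − c(1−t)) = 1/(1 − 0.67×0.64) = 1/0.5712 ≈ 1.751.
ΔG contributes k·ΔG = (+$16 billion) / 0.5712 ≈ +$28 billion.
ΔT of +$28 billion changes first-round spending by −c·ΔT = −$18.76 billion, contributing k·(−c·ΔT) = (−$18.76 billion) / 0.5712 ≈ −$32.8 billion.
Net ΔY = k(ΔG − c·ΔT) = (−$2.76 billion) / 0.5712 ≈ −$5 billion.

−$5 billion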